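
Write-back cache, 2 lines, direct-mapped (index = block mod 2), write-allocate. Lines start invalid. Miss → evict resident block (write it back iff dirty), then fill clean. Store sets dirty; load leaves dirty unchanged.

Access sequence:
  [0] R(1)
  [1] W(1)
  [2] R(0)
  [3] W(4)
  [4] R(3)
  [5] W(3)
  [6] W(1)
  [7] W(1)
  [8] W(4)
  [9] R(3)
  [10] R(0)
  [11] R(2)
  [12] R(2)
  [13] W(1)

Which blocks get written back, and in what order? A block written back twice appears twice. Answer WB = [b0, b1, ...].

  0 | R B1 → L1 miss [-]
  1 | W B1 → L1 hit [D]
  2 | R B0 → L0 miss [-]
  3 | W B4 → L0 miss [D]
  4 | R B3 → L1 miss wb→B1 [-]
  5 | W B3 → L1 hit [D]
  6 | W B1 → L1 miss wb→B3 [D]
  7 | W B1 → L1 hit [D]
  8 | W B4 → L0 hit [D]
  9 | R B3 → L1 miss wb→B1 [-]
  10 | R B0 → L0 miss wb→B4 [-]
  11 | R B2 → L0 miss [-]
  12 | R B2 → L0 hit [-]
  13 | W B1 → L1 miss [D]

WB = [1, 3, 1, 4]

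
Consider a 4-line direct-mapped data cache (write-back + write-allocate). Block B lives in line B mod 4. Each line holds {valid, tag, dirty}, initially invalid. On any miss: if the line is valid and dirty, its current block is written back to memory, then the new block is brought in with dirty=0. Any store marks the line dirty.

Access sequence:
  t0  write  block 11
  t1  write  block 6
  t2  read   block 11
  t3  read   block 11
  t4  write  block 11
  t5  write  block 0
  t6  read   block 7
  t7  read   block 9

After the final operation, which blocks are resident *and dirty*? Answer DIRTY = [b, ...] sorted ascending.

DIRTY = [0, 6]

  0 | W B11 → L3 miss [D]
  1 | W B6 → L2 miss [D]
  2 | R B11 → L3 hit [D]
  3 | R B11 → L3 hit [D]
  4 | W B11 → L3 hit [D]
  5 | W B0 → L0 miss [D]
  6 | R B7 → L3 miss wb→B11 [-]
  7 | R B9 → L1 miss [-]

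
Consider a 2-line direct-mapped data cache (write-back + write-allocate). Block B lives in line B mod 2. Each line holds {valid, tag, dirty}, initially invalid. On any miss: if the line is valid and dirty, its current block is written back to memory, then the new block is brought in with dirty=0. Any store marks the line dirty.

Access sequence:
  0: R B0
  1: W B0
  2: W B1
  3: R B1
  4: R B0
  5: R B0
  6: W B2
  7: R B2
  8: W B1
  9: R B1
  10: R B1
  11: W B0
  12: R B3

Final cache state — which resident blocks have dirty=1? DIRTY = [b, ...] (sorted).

0: R B0 -> L0 miss  d=-]
1: W B0 -> L0 hit  d=D]
2: W B1 -> L1 miss  d=D]
3: R B1 -> L1 hit  d=D]
4: R B0 -> L0 hit  d=D]
5: R B0 -> L0 hit  d=D]
6: W B2 -> L0 miss wb->B0  d=D]
7: R B2 -> L0 hit  d=D]
8: W B1 -> L1 hit  d=D]
9: R B1 -> L1 hit  d=D]
10: R B1 -> L1 hit  d=D]
11: W B0 -> L0 miss wb->B2  d=D]
12: R B3 -> L1 miss wb->B1  d=-]

DIRTY = [0]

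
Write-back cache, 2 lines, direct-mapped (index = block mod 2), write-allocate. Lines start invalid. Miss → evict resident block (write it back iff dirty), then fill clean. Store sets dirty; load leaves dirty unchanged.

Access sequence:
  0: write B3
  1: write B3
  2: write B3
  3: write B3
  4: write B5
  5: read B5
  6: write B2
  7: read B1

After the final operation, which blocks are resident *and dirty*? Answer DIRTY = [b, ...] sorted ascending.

0: W B3 -> L1 miss  d=D]
1: W B3 -> L1 hit  d=D]
2: W B3 -> L1 hit  d=D]
3: W B3 -> L1 hit  d=D]
4: W B5 -> L1 miss wb->B3  d=D]
5: R B5 -> L1 hit  d=D]
6: W B2 -> L0 miss  d=D]
7: R B1 -> L1 miss wb->B5  d=-]

DIRTY = [2]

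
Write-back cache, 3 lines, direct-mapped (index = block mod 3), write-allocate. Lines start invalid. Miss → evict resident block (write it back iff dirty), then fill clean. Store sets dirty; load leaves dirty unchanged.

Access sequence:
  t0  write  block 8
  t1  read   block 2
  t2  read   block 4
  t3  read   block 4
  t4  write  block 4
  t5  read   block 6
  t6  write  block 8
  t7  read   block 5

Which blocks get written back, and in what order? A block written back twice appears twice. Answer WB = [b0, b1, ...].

WB = [8, 8]

0: W B8 -> L2 miss  d=D]
1: R B2 -> L2 miss wb->B8  d=-]
2: R B4 -> L1 miss  d=-]
3: R B4 -> L1 hit  d=-]
4: W B4 -> L1 hit  d=D]
5: R B6 -> L0 miss  d=-]
6: W B8 -> L2 miss  d=D]
7: R B5 -> L2 miss wb->B8  d=-]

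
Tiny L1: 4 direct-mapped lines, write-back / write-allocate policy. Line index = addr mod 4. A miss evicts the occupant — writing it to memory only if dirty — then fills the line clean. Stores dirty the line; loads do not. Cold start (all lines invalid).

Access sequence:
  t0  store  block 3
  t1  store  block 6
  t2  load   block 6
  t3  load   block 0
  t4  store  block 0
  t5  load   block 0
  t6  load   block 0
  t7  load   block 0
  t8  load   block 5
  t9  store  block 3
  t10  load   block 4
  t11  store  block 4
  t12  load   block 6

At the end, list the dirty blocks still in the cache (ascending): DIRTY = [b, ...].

0: W B3 → L3 miss [D]
1: W B6 → L2 miss [D]
2: R B6 → L2 hit [D]
3: R B0 → L0 miss [-]
4: W B0 → L0 hit [D]
5: R B0 → L0 hit [D]
6: R B0 → L0 hit [D]
7: R B0 → L0 hit [D]
8: R B5 → L1 miss [-]
9: W B3 → L3 hit [D]
10: R B4 → L0 miss wb→B0 [-]
11: W B4 → L0 hit [D]
12: R B6 → L2 hit [D]

DIRTY = [3, 4, 6]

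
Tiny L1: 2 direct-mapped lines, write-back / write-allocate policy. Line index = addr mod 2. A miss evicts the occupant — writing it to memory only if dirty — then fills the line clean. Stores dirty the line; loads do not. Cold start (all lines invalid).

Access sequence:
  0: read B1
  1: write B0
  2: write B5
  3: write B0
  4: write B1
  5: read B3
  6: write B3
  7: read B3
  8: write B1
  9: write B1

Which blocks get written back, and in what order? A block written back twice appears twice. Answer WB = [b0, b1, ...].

WB = [5, 1, 3]

0: R B1 -> L1 miss  d=-]
1: W B0 -> L0 miss  d=D]
2: W B5 -> L1 miss  d=D]
3: W B0 -> L0 hit  d=D]
4: W B1 -> L1 miss wb->B5  d=D]
5: R B3 -> L1 miss wb->B1  d=-]
6: W B3 -> L1 hit  d=D]
7: R B3 -> L1 hit  d=D]
8: W B1 -> L1 miss wb->B3  d=D]
9: W B1 -> L1 hit  d=D]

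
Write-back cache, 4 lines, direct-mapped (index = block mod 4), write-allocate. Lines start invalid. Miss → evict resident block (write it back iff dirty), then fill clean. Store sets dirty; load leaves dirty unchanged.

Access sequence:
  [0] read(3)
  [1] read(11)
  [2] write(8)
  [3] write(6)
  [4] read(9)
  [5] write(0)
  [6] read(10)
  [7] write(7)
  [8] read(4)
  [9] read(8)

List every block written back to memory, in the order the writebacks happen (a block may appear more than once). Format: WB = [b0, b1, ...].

0: R B3 → L3 miss [-]
1: R B11 → L3 miss [-]
2: W B8 → L0 miss [D]
3: W B6 → L2 miss [D]
4: R B9 → L1 miss [-]
5: W B0 → L0 miss wb→B8 [D]
6: R B10 → L2 miss wb→B6 [-]
7: W B7 → L3 miss [D]
8: R B4 → L0 miss wb→B0 [-]
9: R B8 → L0 miss [-]

WB = [8, 6, 0]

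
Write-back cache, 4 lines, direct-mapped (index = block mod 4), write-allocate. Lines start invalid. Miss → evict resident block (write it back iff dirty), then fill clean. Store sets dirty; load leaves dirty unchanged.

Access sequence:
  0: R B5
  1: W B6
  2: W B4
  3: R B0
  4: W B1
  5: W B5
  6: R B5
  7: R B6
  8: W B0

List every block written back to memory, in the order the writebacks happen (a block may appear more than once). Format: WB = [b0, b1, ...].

WB = [4, 1]

0: R B5 -> L1 miss  d=-]
1: W B6 -> L2 miss  d=D]
2: W B4 -> L0 miss  d=D]
3: R B0 -> L0 miss wb->B4  d=-]
4: W B1 -> L1 miss  d=D]
5: W B5 -> L1 miss wb->B1  d=D]
6: R B5 -> L1 hit  d=D]
7: R B6 -> L2 hit  d=D]
8: W B0 -> L0 hit  d=D]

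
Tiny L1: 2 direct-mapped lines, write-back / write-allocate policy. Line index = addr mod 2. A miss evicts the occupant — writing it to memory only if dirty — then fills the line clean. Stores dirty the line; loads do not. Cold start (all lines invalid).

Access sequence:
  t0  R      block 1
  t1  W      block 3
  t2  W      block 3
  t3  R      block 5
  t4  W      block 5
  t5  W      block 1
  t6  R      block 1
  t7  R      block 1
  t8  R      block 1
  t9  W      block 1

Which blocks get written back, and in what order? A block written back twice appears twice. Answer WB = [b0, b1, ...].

WB = [3, 5]

  0 | R B1 → L1 miss [-]
  1 | W B3 → L1 miss [D]
  2 | W B3 → L1 hit [D]
  3 | R B5 → L1 miss wb→B3 [-]
  4 | W B5 → L1 hit [D]
  5 | W B1 → L1 miss wb→B5 [D]
  6 | R B1 → L1 hit [D]
  7 | R B1 → L1 hit [D]
  8 | R B1 → L1 hit [D]
  9 | W B1 → L1 hit [D]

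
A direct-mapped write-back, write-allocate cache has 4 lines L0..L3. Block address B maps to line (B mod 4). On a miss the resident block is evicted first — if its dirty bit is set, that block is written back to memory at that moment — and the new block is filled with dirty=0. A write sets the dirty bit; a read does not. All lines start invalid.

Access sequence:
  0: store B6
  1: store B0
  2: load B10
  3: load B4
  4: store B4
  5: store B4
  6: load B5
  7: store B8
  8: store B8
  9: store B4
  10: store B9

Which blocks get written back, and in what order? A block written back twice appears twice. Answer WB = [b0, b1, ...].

0: W B6 -> L2 miss  d=D]
1: W B0 -> L0 miss  d=D]
2: R B10 -> L2 miss wb->B6  d=-]
3: R B4 -> L0 miss wb->B0  d=-]
4: W B4 -> L0 hit  d=D]
5: W B4 -> L0 hit  d=D]
6: R B5 -> L1 miss  d=-]
7: W B8 -> L0 miss wb->B4  d=D]
8: W B8 -> L0 hit  d=D]
9: W B4 -> L0 miss wb->B8  d=D]
10: W B9 -> L1 miss  d=D]

WB = [6, 0, 4, 8]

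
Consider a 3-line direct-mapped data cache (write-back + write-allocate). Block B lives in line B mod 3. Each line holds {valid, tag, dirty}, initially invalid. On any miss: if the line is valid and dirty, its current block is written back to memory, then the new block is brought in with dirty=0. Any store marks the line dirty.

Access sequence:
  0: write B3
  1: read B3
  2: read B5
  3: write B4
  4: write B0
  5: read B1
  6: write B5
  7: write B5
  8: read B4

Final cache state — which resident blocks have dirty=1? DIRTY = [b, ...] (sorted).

0: W B3 → L0 miss [D]
1: R B3 → L0 hit [D]
2: R B5 → L2 miss [-]
3: W B4 → L1 miss [D]
4: W B0 → L0 miss wb→B3 [D]
5: R B1 → L1 miss wb→B4 [-]
6: W B5 → L2 hit [D]
7: W B5 → L2 hit [D]
8: R B4 → L1 miss [-]

DIRTY = [0, 5]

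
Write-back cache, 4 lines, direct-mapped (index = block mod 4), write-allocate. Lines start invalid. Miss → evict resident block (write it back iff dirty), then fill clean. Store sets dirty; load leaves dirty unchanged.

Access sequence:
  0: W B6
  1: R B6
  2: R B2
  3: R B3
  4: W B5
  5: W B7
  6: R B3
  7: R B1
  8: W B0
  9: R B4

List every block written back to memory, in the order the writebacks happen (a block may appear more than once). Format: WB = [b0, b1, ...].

0: W B6 → L2 miss [D]
1: R B6 → L2 hit [D]
2: R B2 → L2 miss wb→B6 [-]
3: R B3 → L3 miss [-]
4: W B5 → L1 miss [D]
5: W B7 → L3 miss [D]
6: R B3 → L3 miss wb→B7 [-]
7: R B1 → L1 miss wb→B5 [-]
8: W B0 → L0 miss [D]
9: R B4 → L0 miss wb→B0 [-]

WB = [6, 7, 5, 0]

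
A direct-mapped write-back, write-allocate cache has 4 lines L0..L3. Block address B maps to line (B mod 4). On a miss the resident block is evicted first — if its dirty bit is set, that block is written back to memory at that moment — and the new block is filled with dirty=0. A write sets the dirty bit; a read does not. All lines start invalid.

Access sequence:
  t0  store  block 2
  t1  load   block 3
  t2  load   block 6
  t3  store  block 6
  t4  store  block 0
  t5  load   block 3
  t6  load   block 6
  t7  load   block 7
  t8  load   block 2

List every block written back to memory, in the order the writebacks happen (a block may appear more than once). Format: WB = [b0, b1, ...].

  0 | W B2 → L2 miss [D]
  1 | R B3 → L3 miss [-]
  2 | R B6 → L2 miss wb→B2 [-]
  3 | W B6 → L2 hit [D]
  4 | W B0 → L0 miss [D]
  5 | R B3 → L3 hit [-]
  6 | R B6 → L2 hit [D]
  7 | R B7 → L3 miss [-]
  8 | R B2 → L2 miss wb→B6 [-]

WB = [2, 6]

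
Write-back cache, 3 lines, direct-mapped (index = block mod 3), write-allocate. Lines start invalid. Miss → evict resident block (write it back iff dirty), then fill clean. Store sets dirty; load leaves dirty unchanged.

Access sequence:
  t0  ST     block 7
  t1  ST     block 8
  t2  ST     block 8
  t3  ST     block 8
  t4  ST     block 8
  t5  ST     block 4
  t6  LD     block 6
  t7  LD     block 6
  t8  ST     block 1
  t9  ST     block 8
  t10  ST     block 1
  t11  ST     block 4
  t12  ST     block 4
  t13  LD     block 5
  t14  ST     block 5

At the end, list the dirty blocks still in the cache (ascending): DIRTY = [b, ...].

0: W B7 -> L1 miss  d=D]
1: W B8 -> L2 miss  d=D]
2: W B8 -> L2 hit  d=D]
3: W B8 -> L2 hit  d=D]
4: W B8 -> L2 hit  d=D]
5: W B4 -> L1 miss wb->B7  d=D]
6: R B6 -> L0 miss  d=-]
7: R B6 -> L0 hit  d=-]
8: W B1 -> L1 miss wb->B4  d=D]
9: W B8 -> L2 hit  d=D]
10: W B1 -> L1 hit  d=D]
11: W B4 -> L1 miss wb->B1  d=D]
12: W B4 -> L1 hit  d=D]
13: R B5 -> L2 miss wb->B8  d=-]
14: W B5 -> L2 hit  d=D]

DIRTY = [4, 5]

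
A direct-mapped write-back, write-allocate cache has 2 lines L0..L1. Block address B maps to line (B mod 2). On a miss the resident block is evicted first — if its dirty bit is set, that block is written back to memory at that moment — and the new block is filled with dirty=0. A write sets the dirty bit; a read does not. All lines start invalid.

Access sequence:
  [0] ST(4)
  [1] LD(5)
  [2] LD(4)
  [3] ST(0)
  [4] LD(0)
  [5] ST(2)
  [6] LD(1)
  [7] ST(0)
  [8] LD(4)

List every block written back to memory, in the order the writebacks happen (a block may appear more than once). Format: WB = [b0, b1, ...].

WB = [4, 0, 2, 0]

  0 | W B4 → L0 miss [D]
  1 | R B5 → L1 miss [-]
  2 | R B4 → L0 hit [D]
  3 | W B0 → L0 miss wb→B4 [D]
  4 | R B0 → L0 hit [D]
  5 | W B2 → L0 miss wb→B0 [D]
  6 | R B1 → L1 miss [-]
  7 | W B0 → L0 miss wb→B2 [D]
  8 | R B4 → L0 miss wb→B0 [-]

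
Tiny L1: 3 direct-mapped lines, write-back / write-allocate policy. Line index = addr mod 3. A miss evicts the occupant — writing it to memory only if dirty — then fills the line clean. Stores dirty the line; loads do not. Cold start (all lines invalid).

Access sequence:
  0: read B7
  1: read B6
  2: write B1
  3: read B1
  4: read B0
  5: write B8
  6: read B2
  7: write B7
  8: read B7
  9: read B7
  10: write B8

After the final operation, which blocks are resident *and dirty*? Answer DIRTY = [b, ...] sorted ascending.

DIRTY = [7, 8]

  0 | R B7 → L1 miss [-]
  1 | R B6 → L0 miss [-]
  2 | W B1 → L1 miss [D]
  3 | R B1 → L1 hit [D]
  4 | R B0 → L0 miss [-]
  5 | W B8 → L2 miss [D]
  6 | R B2 → L2 miss wb→B8 [-]
  7 | W B7 → L1 miss wb→B1 [D]
  8 | R B7 → L1 hit [D]
  9 | R B7 → L1 hit [D]
  10 | W B8 → L2 miss [D]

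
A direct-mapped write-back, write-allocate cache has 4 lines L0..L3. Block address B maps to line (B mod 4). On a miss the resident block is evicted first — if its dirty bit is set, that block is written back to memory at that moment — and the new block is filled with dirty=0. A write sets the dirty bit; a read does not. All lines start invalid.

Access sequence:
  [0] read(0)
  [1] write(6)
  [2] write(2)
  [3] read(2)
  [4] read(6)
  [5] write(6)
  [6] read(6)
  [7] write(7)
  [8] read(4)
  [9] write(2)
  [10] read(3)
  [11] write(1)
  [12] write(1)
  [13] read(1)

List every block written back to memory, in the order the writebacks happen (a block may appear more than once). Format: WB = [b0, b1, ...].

WB = [6, 2, 6, 7]

0: R B0 -> L0 miss  d=-]
1: W B6 -> L2 miss  d=D]
2: W B2 -> L2 miss wb->B6  d=D]
3: R B2 -> L2 hit  d=D]
4: R B6 -> L2 miss wb->B2  d=-]
5: W B6 -> L2 hit  d=D]
6: R B6 -> L2 hit  d=D]
7: W B7 -> L3 miss  d=D]
8: R B4 -> L0 miss  d=-]
9: W B2 -> L2 miss wb->B6  d=D]
10: R B3 -> L3 miss wb->B7  d=-]
11: W B1 -> L1 miss  d=D]
12: W B1 -> L1 hit  d=D]
13: R B1 -> L1 hit  d=D]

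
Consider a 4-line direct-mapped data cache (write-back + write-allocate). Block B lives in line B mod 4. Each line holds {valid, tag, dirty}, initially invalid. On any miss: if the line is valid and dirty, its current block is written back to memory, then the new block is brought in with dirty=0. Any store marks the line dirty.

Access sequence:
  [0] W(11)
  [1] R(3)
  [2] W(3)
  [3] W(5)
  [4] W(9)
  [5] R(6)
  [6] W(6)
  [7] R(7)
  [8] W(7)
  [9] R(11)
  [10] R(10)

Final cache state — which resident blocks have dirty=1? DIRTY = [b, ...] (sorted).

DIRTY = [9]

0: W B11 -> L3 miss  d=D]
1: R B3 -> L3 miss wb->B11  d=-]
2: W B3 -> L3 hit  d=D]
3: W B5 -> L1 miss  d=D]
4: W B9 -> L1 miss wb->B5  d=D]
5: R B6 -> L2 miss  d=-]
6: W B6 -> L2 hit  d=D]
7: R B7 -> L3 miss wb->B3  d=-]
8: W B7 -> L3 hit  d=D]
9: R B11 -> L3 miss wb->B7  d=-]
10: R B10 -> L2 miss wb->B6  d=-]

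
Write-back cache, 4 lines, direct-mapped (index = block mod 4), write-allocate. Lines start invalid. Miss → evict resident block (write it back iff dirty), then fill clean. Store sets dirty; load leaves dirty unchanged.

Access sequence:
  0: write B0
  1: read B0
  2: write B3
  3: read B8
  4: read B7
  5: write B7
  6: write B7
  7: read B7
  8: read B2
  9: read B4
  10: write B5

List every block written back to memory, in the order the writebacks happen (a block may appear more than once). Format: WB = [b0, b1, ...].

  0 | W B0 → L0 miss [D]
  1 | R B0 → L0 hit [D]
  2 | W B3 → L3 miss [D]
  3 | R B8 → L0 miss wb→B0 [-]
  4 | R B7 → L3 miss wb→B3 [-]
  5 | W B7 → L3 hit [D]
  6 | W B7 → L3 hit [D]
  7 | R B7 → L3 hit [D]
  8 | R B2 → L2 miss [-]
  9 | R B4 → L0 miss [-]
  10 | W B5 → L1 miss [D]

WB = [0, 3]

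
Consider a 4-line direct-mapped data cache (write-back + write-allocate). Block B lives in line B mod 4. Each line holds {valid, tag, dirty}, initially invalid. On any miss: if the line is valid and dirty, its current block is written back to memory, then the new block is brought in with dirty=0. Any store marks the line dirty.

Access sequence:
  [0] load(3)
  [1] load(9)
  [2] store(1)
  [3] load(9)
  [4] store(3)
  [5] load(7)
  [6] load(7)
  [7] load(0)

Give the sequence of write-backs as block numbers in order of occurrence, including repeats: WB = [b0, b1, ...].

WB = [1, 3]

0: R B3 -> L3 miss  d=-]
1: R B9 -> L1 miss  d=-]
2: W B1 -> L1 miss  d=D]
3: R B9 -> L1 miss wb->B1  d=-]
4: W B3 -> L3 hit  d=D]
5: R B7 -> L3 miss wb->B3  d=-]
6: R B7 -> L3 hit  d=-]
7: R B0 -> L0 miss  d=-]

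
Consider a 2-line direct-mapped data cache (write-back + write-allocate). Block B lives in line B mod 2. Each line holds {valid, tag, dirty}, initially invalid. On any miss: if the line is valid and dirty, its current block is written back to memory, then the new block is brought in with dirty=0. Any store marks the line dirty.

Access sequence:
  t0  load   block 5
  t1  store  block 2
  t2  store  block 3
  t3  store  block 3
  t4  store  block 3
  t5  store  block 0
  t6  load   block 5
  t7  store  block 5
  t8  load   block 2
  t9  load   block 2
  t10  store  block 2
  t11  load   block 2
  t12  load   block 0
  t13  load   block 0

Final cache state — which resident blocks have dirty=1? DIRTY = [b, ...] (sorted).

0: R B5 -> L1 miss  d=-]
1: W B2 -> L0 miss  d=D]
2: W B3 -> L1 miss  d=D]
3: W B3 -> L1 hit  d=D]
4: W B3 -> L1 hit  d=D]
5: W B0 -> L0 miss wb->B2  d=D]
6: R B5 -> L1 miss wb->B3  d=-]
7: W B5 -> L1 hit  d=D]
8: R B2 -> L0 miss wb->B0  d=-]
9: R B2 -> L0 hit  d=-]
10: W B2 -> L0 hit  d=D]
11: R B2 -> L0 hit  d=D]
12: R B0 -> L0 miss wb->B2  d=-]
13: R B0 -> L0 hit  d=-]

DIRTY = [5]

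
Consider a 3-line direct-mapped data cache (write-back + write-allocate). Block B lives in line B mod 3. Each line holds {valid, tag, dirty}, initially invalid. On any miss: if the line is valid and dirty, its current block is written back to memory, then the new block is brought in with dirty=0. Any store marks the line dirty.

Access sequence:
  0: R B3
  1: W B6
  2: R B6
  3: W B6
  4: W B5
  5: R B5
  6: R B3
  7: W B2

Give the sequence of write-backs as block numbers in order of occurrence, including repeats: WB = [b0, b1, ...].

  0 | R B3 → L0 miss [-]
  1 | W B6 → L0 miss [D]
  2 | R B6 → L0 hit [D]
  3 | W B6 → L0 hit [D]
  4 | W B5 → L2 miss [D]
  5 | R B5 → L2 hit [D]
  6 | R B3 → L0 miss wb→B6 [-]
  7 | W B2 → L2 miss wb→B5 [D]

WB = [6, 5]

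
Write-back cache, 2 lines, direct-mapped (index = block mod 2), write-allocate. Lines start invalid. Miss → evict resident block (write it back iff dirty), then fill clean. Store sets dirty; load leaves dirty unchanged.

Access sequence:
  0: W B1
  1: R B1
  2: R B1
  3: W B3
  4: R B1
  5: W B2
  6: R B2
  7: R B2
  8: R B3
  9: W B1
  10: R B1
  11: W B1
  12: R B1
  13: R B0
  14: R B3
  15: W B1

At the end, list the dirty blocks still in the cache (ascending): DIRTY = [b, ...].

DIRTY = [1]

0: W B1 -> L1 miss  d=D]
1: R B1 -> L1 hit  d=D]
2: R B1 -> L1 hit  d=D]
3: W B3 -> L1 miss wb->B1  d=D]
4: R B1 -> L1 miss wb->B3  d=-]
5: W B2 -> L0 miss  d=D]
6: R B2 -> L0 hit  d=D]
7: R B2 -> L0 hit  d=D]
8: R B3 -> L1 miss  d=-]
9: W B1 -> L1 miss  d=D]
10: R B1 -> L1 hit  d=D]
11: W B1 -> L1 hit  d=D]
12: R B1 -> L1 hit  d=D]
13: R B0 -> L0 miss wb->B2  d=-]
14: R B3 -> L1 miss wb->B1  d=-]
15: W B1 -> L1 miss  d=D]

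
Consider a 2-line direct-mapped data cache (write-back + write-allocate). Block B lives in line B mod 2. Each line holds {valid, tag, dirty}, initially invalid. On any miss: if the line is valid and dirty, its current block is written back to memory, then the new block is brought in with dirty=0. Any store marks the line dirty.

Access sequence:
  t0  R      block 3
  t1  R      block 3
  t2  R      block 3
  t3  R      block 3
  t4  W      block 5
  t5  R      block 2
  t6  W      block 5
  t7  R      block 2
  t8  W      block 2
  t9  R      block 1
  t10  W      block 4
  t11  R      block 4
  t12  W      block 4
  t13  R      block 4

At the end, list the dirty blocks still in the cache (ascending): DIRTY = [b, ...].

DIRTY = [4]

0: R B3 → L1 miss [-]
1: R B3 → L1 hit [-]
2: R B3 → L1 hit [-]
3: R B3 → L1 hit [-]
4: W B5 → L1 miss [D]
5: R B2 → L0 miss [-]
6: W B5 → L1 hit [D]
7: R B2 → L0 hit [-]
8: W B2 → L0 hit [D]
9: R B1 → L1 miss wb→B5 [-]
10: W B4 → L0 miss wb→B2 [D]
11: R B4 → L0 hit [D]
12: W B4 → L0 hit [D]
13: R B4 → L0 hit [D]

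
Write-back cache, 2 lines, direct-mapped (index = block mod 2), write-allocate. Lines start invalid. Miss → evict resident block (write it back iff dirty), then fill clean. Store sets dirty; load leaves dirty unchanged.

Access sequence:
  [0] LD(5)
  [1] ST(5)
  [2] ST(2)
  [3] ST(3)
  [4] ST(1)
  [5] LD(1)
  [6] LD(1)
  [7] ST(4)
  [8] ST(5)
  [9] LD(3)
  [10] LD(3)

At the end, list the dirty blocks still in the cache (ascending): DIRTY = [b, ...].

DIRTY = [4]

  0 | R B5 → L1 miss [-]
  1 | W B5 → L1 hit [D]
  2 | W B2 → L0 miss [D]
  3 | W B3 → L1 miss wb→B5 [D]
  4 | W B1 → L1 miss wb→B3 [D]
  5 | R B1 → L1 hit [D]
  6 | R B1 → L1 hit [D]
  7 | W B4 → L0 miss wb→B2 [D]
  8 | W B5 → L1 miss wb→B1 [D]
  9 | R B3 → L1 miss wb→B5 [-]
  10 | R B3 → L1 hit [-]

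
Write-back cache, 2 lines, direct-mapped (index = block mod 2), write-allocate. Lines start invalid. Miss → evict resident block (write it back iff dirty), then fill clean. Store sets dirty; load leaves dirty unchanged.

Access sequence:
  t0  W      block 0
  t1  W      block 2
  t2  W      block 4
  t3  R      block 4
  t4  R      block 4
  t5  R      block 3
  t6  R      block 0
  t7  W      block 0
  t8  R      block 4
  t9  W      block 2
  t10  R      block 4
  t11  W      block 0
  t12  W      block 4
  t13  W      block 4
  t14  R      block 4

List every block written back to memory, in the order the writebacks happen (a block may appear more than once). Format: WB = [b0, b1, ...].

0: W B0 → L0 miss [D]
1: W B2 → L0 miss wb→B0 [D]
2: W B4 → L0 miss wb→B2 [D]
3: R B4 → L0 hit [D]
4: R B4 → L0 hit [D]
5: R B3 → L1 miss [-]
6: R B0 → L0 miss wb→B4 [-]
7: W B0 → L0 hit [D]
8: R B4 → L0 miss wb→B0 [-]
9: W B2 → L0 miss [D]
10: R B4 → L0 miss wb→B2 [-]
11: W B0 → L0 miss [D]
12: W B4 → L0 miss wb→B0 [D]
13: W B4 → L0 hit [D]
14: R B4 → L0 hit [D]

WB = [0, 2, 4, 0, 2, 0]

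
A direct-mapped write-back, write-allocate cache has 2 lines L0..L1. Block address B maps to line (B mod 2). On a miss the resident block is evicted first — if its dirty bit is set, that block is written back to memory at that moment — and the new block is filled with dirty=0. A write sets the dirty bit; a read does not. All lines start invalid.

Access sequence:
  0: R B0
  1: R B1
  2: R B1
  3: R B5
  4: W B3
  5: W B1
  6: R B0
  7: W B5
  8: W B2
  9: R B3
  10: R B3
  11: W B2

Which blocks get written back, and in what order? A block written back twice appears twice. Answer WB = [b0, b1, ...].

WB = [3, 1, 5]

  0 | R B0 → L0 miss [-]
  1 | R B1 → L1 miss [-]
  2 | R B1 → L1 hit [-]
  3 | R B5 → L1 miss [-]
  4 | W B3 → L1 miss [D]
  5 | W B1 → L1 miss wb→B3 [D]
  6 | R B0 → L0 hit [-]
  7 | W B5 → L1 miss wb→B1 [D]
  8 | W B2 → L0 miss [D]
  9 | R B3 → L1 miss wb→B5 [-]
  10 | R B3 → L1 hit [-]
  11 | W B2 → L0 hit [D]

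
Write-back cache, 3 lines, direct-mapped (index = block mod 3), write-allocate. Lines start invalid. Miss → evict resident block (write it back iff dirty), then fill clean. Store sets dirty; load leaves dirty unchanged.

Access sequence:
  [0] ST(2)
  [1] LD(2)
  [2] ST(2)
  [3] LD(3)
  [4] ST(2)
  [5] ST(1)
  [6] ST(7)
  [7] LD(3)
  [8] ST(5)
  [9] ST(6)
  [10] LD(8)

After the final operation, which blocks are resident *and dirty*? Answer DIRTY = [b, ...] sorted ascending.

  0 | W B2 → L2 miss [D]
  1 | R B2 → L2 hit [D]
  2 | W B2 → L2 hit [D]
  3 | R B3 → L0 miss [-]
  4 | W B2 → L2 hit [D]
  5 | W B1 → L1 miss [D]
  6 | W B7 → L1 miss wb→B1 [D]
  7 | R B3 → L0 hit [-]
  8 | W B5 → L2 miss wb→B2 [D]
  9 | W B6 → L0 miss [D]
  10 | R B8 → L2 miss wb→B5 [-]

DIRTY = [6, 7]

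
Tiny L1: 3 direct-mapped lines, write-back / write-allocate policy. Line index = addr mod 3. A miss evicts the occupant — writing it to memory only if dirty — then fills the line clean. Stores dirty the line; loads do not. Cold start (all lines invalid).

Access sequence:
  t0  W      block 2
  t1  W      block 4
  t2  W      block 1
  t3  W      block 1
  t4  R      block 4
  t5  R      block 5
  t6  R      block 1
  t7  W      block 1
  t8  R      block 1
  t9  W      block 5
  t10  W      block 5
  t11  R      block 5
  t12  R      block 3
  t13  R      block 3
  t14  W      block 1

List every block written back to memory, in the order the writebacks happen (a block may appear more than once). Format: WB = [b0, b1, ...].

0: W B2 -> L2 miss  d=D]
1: W B4 -> L1 miss  d=D]
2: W B1 -> L1 miss wb->B4  d=D]
3: W B1 -> L1 hit  d=D]
4: R B4 -> L1 miss wb->B1  d=-]
5: R B5 -> L2 miss wb->B2  d=-]
6: R B1 -> L1 miss  d=-]
7: W B1 -> L1 hit  d=D]
8: R B1 -> L1 hit  d=D]
9: W B5 -> L2 hit  d=D]
10: W B5 -> L2 hit  d=D]
11: R B5 -> L2 hit  d=D]
12: R B3 -> L0 miss  d=-]
13: R B3 -> L0 hit  d=-]
14: W B1 -> L1 hit  d=D]

WB = [4, 1, 2]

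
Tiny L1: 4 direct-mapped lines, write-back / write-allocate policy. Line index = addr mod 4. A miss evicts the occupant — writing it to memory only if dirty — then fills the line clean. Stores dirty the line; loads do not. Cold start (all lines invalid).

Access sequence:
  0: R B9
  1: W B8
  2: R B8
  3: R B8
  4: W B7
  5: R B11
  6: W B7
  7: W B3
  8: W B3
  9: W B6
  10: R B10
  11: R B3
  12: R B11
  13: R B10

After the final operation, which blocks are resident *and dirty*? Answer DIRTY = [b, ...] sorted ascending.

  0 | R B9 → L1 miss [-]
  1 | W B8 → L0 miss [D]
  2 | R B8 → L0 hit [D]
  3 | R B8 → L0 hit [D]
  4 | W B7 → L3 miss [D]
  5 | R B11 → L3 miss wb→B7 [-]
  6 | W B7 → L3 miss [D]
  7 | W B3 → L3 miss wb→B7 [D]
  8 | W B3 → L3 hit [D]
  9 | W B6 → L2 miss [D]
  10 | R B10 → L2 miss wb→B6 [-]
  11 | R B3 → L3 hit [D]
  12 | R B11 → L3 miss wb→B3 [-]
  13 | R B10 → L2 hit [-]

DIRTY = [8]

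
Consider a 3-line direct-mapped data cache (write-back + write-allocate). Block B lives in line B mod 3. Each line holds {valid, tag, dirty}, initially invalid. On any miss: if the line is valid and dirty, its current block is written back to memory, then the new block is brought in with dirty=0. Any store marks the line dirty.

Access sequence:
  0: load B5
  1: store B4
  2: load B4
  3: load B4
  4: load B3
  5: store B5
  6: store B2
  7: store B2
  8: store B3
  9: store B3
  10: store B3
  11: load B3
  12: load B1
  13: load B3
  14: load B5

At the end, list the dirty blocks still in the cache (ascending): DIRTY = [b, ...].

DIRTY = [3]

  0 | R B5 → L2 miss [-]
  1 | W B4 → L1 miss [D]
  2 | R B4 → L1 hit [D]
  3 | R B4 → L1 hit [D]
  4 | R B3 → L0 miss [-]
  5 | W B5 → L2 hit [D]
  6 | W B2 → L2 miss wb→B5 [D]
  7 | W B2 → L2 hit [D]
  8 | W B3 → L0 hit [D]
  9 | W B3 → L0 hit [D]
  10 | W B3 → L0 hit [D]
  11 | R B3 → L0 hit [D]
  12 | R B1 → L1 miss wb→B4 [-]
  13 | R B3 → L0 hit [D]
  14 | R B5 → L2 miss wb→B2 [-]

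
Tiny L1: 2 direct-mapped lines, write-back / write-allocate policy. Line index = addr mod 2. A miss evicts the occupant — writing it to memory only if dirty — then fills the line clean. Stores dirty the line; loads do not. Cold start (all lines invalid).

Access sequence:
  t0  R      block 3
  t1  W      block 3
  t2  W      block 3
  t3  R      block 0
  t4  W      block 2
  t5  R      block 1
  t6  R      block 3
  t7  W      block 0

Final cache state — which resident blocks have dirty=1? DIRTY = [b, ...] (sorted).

DIRTY = [0]

  0 | R B3 → L1 miss [-]
  1 | W B3 → L1 hit [D]
  2 | W B3 → L1 hit [D]
  3 | R B0 → L0 miss [-]
  4 | W B2 → L0 miss [D]
  5 | R B1 → L1 miss wb→B3 [-]
  6 | R B3 → L1 miss [-]
  7 | W B0 → L0 miss wb→B2 [D]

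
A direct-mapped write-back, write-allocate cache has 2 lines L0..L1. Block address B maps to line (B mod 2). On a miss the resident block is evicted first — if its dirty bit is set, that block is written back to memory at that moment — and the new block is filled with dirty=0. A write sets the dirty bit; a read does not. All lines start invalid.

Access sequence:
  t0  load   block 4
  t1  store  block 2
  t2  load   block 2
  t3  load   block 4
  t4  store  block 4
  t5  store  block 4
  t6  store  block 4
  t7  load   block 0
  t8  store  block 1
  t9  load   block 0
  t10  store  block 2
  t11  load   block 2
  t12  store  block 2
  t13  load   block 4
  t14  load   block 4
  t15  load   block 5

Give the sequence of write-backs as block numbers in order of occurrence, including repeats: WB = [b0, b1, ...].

0: R B4 -> L0 miss  d=-]
1: W B2 -> L0 miss  d=D]
2: R B2 -> L0 hit  d=D]
3: R B4 -> L0 miss wb->B2  d=-]
4: W B4 -> L0 hit  d=D]
5: W B4 -> L0 hit  d=D]
6: W B4 -> L0 hit  d=D]
7: R B0 -> L0 miss wb->B4  d=-]
8: W B1 -> L1 miss  d=D]
9: R B0 -> L0 hit  d=-]
10: W B2 -> L0 miss  d=D]
11: R B2 -> L0 hit  d=D]
12: W B2 -> L0 hit  d=D]
13: R B4 -> L0 miss wb->B2  d=-]
14: R B4 -> L0 hit  d=-]
15: R B5 -> L1 miss wb->B1  d=-]

WB = [2, 4, 2, 1]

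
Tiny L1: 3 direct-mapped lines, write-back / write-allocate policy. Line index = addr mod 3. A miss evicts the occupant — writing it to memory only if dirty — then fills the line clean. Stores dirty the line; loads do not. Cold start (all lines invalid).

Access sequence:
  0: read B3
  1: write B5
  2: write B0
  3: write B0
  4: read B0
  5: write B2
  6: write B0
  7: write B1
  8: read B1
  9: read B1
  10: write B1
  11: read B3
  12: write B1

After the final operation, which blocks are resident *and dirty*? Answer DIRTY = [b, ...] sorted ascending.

DIRTY = [1, 2]

0: R B3 -> L0 miss  d=-]
1: W B5 -> L2 miss  d=D]
2: W B0 -> L0 miss  d=D]
3: W B0 -> L0 hit  d=D]
4: R B0 -> L0 hit  d=D]
5: W B2 -> L2 miss wb->B5  d=D]
6: W B0 -> L0 hit  d=D]
7: W B1 -> L1 miss  d=D]
8: R B1 -> L1 hit  d=D]
9: R B1 -> L1 hit  d=D]
10: W B1 -> L1 hit  d=D]
11: R B3 -> L0 miss wb->B0  d=-]
12: W B1 -> L1 hit  d=D]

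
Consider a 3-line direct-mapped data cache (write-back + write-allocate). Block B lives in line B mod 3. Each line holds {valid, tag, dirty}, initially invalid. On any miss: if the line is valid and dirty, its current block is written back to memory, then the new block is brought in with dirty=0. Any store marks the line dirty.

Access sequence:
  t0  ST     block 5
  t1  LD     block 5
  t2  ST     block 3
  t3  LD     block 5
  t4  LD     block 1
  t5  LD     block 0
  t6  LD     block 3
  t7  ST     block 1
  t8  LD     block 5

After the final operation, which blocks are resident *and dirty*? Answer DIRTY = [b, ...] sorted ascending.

DIRTY = [1, 5]

0: W B5 → L2 miss [D]
1: R B5 → L2 hit [D]
2: W B3 → L0 miss [D]
3: R B5 → L2 hit [D]
4: R B1 → L1 miss [-]
5: R B0 → L0 miss wb→B3 [-]
6: R B3 → L0 miss [-]
7: W B1 → L1 hit [D]
8: R B5 → L2 hit [D]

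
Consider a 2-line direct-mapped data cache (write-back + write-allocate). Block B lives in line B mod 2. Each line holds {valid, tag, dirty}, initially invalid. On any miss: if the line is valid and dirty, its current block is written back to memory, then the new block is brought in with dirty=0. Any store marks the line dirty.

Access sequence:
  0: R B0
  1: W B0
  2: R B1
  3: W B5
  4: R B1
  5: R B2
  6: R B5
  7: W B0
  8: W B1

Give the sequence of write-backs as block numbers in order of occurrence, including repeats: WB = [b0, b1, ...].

WB = [5, 0]

0: R B0 → L0 miss [-]
1: W B0 → L0 hit [D]
2: R B1 → L1 miss [-]
3: W B5 → L1 miss [D]
4: R B1 → L1 miss wb→B5 [-]
5: R B2 → L0 miss wb→B0 [-]
6: R B5 → L1 miss [-]
7: W B0 → L0 miss [D]
8: W B1 → L1 miss [D]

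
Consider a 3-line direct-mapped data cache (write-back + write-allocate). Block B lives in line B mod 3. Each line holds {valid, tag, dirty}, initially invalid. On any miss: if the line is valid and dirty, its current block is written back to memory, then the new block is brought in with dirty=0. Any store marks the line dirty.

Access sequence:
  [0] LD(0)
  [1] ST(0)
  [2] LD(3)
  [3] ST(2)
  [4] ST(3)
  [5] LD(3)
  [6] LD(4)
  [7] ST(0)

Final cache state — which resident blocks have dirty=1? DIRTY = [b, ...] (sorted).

DIRTY = [0, 2]

0: R B0 → L0 miss [-]
1: W B0 → L0 hit [D]
2: R B3 → L0 miss wb→B0 [-]
3: W B2 → L2 miss [D]
4: W B3 → L0 hit [D]
5: R B3 → L0 hit [D]
6: R B4 → L1 miss [-]
7: W B0 → L0 miss wb→B3 [D]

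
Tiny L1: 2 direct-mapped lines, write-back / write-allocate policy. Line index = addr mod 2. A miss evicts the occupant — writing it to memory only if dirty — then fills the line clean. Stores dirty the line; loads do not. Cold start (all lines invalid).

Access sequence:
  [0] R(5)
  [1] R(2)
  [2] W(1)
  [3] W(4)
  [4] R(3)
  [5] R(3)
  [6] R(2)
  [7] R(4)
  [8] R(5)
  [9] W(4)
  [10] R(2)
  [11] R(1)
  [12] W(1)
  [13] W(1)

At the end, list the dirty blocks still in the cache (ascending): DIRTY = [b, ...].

  0 | R B5 → L1 miss [-]
  1 | R B2 → L0 miss [-]
  2 | W B1 → L1 miss [D]
  3 | W B4 → L0 miss [D]
  4 | R B3 → L1 miss wb→B1 [-]
  5 | R B3 → L1 hit [-]
  6 | R B2 → L0 miss wb→B4 [-]
  7 | R B4 → L0 miss [-]
  8 | R B5 → L1 miss [-]
  9 | W B4 → L0 hit [D]
  10 | R B2 → L0 miss wb→B4 [-]
  11 | R B1 → L1 miss [-]
  12 | W B1 → L1 hit [D]
  13 | W B1 → L1 hit [D]

DIRTY = [1]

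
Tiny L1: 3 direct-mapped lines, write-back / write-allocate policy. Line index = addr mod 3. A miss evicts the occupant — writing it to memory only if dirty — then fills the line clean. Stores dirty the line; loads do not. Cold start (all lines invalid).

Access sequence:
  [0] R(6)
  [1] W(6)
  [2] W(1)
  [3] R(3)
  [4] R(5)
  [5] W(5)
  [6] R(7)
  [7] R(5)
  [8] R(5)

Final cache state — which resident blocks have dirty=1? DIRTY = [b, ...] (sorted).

0: R B6 -> L0 miss  d=-]
1: W B6 -> L0 hit  d=D]
2: W B1 -> L1 miss  d=D]
3: R B3 -> L0 miss wb->B6  d=-]
4: R B5 -> L2 miss  d=-]
5: W B5 -> L2 hit  d=D]
6: R B7 -> L1 miss wb->B1  d=-]
7: R B5 -> L2 hit  d=D]
8: R B5 -> L2 hit  d=D]

DIRTY = [5]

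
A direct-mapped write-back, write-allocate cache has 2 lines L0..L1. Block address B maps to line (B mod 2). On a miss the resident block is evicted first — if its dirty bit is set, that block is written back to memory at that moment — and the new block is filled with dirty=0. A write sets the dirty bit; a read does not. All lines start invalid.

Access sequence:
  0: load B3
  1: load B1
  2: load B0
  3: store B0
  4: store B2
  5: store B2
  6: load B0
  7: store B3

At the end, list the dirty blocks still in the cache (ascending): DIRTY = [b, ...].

0: R B3 → L1 miss [-]
1: R B1 → L1 miss [-]
2: R B0 → L0 miss [-]
3: W B0 → L0 hit [D]
4: W B2 → L0 miss wb→B0 [D]
5: W B2 → L0 hit [D]
6: R B0 → L0 miss wb→B2 [-]
7: W B3 → L1 miss [D]

DIRTY = [3]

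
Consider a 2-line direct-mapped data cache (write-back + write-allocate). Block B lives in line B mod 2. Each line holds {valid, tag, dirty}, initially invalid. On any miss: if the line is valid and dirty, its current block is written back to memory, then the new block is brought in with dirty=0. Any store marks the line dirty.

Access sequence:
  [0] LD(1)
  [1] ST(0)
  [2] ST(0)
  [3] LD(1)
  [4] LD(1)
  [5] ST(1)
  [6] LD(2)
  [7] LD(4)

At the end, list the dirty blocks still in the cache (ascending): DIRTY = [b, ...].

0: R B1 -> L1 miss  d=-]
1: W B0 -> L0 miss  d=D]
2: W B0 -> L0 hit  d=D]
3: R B1 -> L1 hit  d=-]
4: R B1 -> L1 hit  d=-]
5: W B1 -> L1 hit  d=D]
6: R B2 -> L0 miss wb->B0  d=-]
7: R B4 -> L0 miss  d=-]

DIRTY = [1]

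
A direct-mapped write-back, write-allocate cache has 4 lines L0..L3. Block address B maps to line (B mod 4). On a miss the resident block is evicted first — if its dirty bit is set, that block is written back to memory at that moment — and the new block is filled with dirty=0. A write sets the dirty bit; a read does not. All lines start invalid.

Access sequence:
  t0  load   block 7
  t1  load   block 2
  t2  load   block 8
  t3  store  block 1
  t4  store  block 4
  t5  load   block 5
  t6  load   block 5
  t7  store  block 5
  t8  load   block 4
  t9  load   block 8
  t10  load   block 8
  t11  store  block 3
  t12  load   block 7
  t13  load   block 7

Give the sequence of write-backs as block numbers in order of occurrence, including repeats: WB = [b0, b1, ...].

WB = [1, 4, 3]

0: R B7 -> L3 miss  d=-]
1: R B2 -> L2 miss  d=-]
2: R B8 -> L0 miss  d=-]
3: W B1 -> L1 miss  d=D]
4: W B4 -> L0 miss  d=D]
5: R B5 -> L1 miss wb->B1  d=-]
6: R B5 -> L1 hit  d=-]
7: W B5 -> L1 hit  d=D]
8: R B4 -> L0 hit  d=D]
9: R B8 -> L0 miss wb->B4  d=-]
10: R B8 -> L0 hit  d=-]
11: W B3 -> L3 miss  d=D]
12: R B7 -> L3 miss wb->B3  d=-]
13: R B7 -> L3 hit  d=-]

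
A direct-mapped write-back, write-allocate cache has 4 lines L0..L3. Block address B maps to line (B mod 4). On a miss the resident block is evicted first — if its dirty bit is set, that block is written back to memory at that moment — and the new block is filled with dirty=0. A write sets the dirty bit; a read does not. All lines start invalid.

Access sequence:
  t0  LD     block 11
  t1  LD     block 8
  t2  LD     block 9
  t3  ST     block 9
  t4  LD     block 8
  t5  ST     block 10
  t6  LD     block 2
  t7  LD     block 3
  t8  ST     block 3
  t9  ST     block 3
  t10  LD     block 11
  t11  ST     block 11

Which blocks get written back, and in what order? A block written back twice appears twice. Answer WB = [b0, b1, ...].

  0 | R B11 → L3 miss [-]
  1 | R B8 → L0 miss [-]
  2 | R B9 → L1 miss [-]
  3 | W B9 → L1 hit [D]
  4 | R B8 → L0 hit [-]
  5 | W B10 → L2 miss [D]
  6 | R B2 → L2 miss wb→B10 [-]
  7 | R B3 → L3 miss [-]
  8 | W B3 → L3 hit [D]
  9 | W B3 → L3 hit [D]
  10 | R B11 → L3 miss wb→B3 [-]
  11 | W B11 → L3 hit [D]

WB = [10, 3]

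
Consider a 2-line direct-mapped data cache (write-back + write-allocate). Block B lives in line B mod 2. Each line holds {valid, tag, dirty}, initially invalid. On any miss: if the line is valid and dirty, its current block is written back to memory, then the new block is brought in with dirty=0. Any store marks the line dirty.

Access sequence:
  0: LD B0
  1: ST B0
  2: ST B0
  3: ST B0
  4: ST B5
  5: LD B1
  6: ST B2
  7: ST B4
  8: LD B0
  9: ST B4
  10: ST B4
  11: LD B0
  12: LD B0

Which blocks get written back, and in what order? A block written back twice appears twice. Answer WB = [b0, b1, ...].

  0 | R B0 → L0 miss [-]
  1 | W B0 → L0 hit [D]
  2 | W B0 → L0 hit [D]
  3 | W B0 → L0 hit [D]
  4 | W B5 → L1 miss [D]
  5 | R B1 → L1 miss wb→B5 [-]
  6 | W B2 → L0 miss wb→B0 [D]
  7 | W B4 → L0 miss wb→B2 [D]
  8 | R B0 → L0 miss wb→B4 [-]
  9 | W B4 → L0 miss [D]
  10 | W B4 → L0 hit [D]
  11 | R B0 → L0 miss wb→B4 [-]
  12 | R B0 → L0 hit [-]

WB = [5, 0, 2, 4, 4]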